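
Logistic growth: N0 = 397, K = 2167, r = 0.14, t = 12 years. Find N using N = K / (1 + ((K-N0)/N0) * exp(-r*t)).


(K - N0)/N0 = (2167 - 397)/397 = 1770/397 = 4.45844
r*t = 0.14 * 12 = 1.68; exp(-1.68) = 0.186374
4.45844 * 0.186374 = 0.830937
1 + 0.830937 = 1.83094
N = 2167 / 1.83094 = 1183.55 ≈ 1184

1184


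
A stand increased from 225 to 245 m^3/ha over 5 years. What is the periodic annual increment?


PAI = (V2 - V1) / period = (245 - 225) / 5 = 20 / 5 = 4.00 m^3/ha/yr

4.00 m^3/ha/yr


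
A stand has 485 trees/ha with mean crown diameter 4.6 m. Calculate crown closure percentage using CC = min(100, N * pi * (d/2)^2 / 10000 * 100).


(d/2)^2 = (4.6/2)^2 = 2.3^2 = 5.29
Crown area = 3.141593 * 5.29 = 16.6190 m^2
N * area / 10000 * 100 = 485 * 16.6190 / 10000 * 100 = 80.6022
CC = min(100, 80.6022) = 80.6022 ≈ 80.6%

80.6%


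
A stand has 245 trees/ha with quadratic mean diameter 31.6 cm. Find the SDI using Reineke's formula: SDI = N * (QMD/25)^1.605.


QMD/25 = 31.6/25 = 1.264
(1.264)^1.605 = exp(1.605 * ln(1.264)) = exp(1.605 * 0.234281) = exp(0.376021) = 1.45648
SDI = 245 * 1.45648 = 356.838 ≈ 357

357


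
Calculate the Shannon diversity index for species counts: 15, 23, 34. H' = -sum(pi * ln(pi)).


Total N = 15 + 23 + 34 = 72
Per-species terms:
  p = 15/72 = 0.208333; ln(p) = -1.568618; p*ln(p) = 0.208333 * (-1.568618) = -0.326795
  p = 23/72 = 0.319444; ln(p) = -1.141173; p*ln(p) = 0.319444 * (-1.141173) = -0.364541
  p = 34/72 = 0.472222; ln(p) = -0.750306; p*ln(p) = 0.472222 * (-0.750306) = -0.354311
sum(p*ln(p)) = (-0.326795) + (-0.364541) + (-0.354311) = -1.045647
H' = -(-1.045647) = 1.045647 ≈ 1.0456

1.0456


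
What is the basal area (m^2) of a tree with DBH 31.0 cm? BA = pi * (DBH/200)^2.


D/200 = 31.0/200 = 0.155 m
(D/200)^2 = 0.155^2 = 0.024025
BA = 3.141593 * 0.024025 = 0.0754768 ≈ 0.0755 m^2

0.0755 m^2


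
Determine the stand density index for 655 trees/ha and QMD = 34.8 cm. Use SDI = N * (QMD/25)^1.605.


QMD/25 = 34.8/25 = 1.392
(1.392)^1.605 = exp(1.605 * ln(1.392)) = exp(1.605 * 0.330742) = exp(0.530841) = 1.70036
SDI = 655 * 1.70036 = 1113.74 ≈ 1114

1114


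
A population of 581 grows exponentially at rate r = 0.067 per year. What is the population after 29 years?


r*t = 0.067 * 29 = 1.943
exp(1.943) = 6.97966
N = 581 * 6.97966 = 4055.18 ≈ 4055

4055


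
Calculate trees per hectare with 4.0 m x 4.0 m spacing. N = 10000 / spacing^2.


N = 10000 / 4.0^2 = 10000 / 16 = 625.000 ≈ 625 trees/ha

625 trees/ha


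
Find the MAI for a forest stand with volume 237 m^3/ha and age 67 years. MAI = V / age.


MAI = 237 / 67 = 3.5373 ≈ 3.54 m^3/ha/yr

3.54 m^3/ha/yr


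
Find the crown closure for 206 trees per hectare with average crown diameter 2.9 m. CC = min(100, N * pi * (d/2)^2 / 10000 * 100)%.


(d/2)^2 = (2.9/2)^2 = 1.45^2 = 2.1025
Crown area = 3.141593 * 2.1025 = 6.60520 m^2
N * area / 10000 * 100 = 206 * 6.60520 / 10000 * 100 = 13.6067
CC = min(100, 13.6067) = 13.6067 ≈ 13.6%

13.6%


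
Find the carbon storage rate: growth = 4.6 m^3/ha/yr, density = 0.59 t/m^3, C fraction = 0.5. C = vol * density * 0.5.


C = 4.6 * 0.59 * 0.5 = 1.357 ≈ 1.36 t C/ha/yr

1.36 t C/ha/yr


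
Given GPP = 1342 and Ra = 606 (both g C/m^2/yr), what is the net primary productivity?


NPP = GPP - Ra = 1342 - 606 = 736 g C/m^2/yr

736 g C/m^2/yr


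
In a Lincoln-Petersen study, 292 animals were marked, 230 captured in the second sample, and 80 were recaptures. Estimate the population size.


N = M * C / R = 292 * 230 / 80 = 67160 / 80 = 839.50 ≈ 840

840 individuals


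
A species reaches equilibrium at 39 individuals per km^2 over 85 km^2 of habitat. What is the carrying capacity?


K = 39 * 85 = 3315 individuals

3315 individuals


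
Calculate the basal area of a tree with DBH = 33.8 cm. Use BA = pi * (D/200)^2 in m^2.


D/200 = 33.8/200 = 0.169 m
(D/200)^2 = 0.169^2 = 0.028561
BA = 3.141593 * 0.028561 = 0.0897270 ≈ 0.0897 m^2

0.0897 m^2


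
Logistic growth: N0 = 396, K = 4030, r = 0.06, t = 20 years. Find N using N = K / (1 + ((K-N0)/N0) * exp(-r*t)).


(K - N0)/N0 = (4030 - 396)/396 = 3634/396 = 9.17677
r*t = 0.06 * 20 = 1.2; exp(-1.2) = 0.301194
9.17677 * 0.301194 = 2.76399
1 + 2.76399 = 3.76399
N = 4030 / 3.76399 = 1070.67 ≈ 1071

1071


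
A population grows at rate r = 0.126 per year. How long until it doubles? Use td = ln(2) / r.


td = ln(2) / 0.126 = 0.693147 / 0.126 = 5.50117 ≈ 5.5 years

5.5 years


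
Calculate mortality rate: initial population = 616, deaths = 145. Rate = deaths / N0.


Mortality rate = 145 / 616 = 0.235390 ≈ 0.2354

0.2354


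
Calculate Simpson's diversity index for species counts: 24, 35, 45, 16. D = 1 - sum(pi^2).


Total N = 24 + 35 + 45 + 16 = 120
Per-species terms:
  p = 24/120 = 0.200000; p^2 = 0.200000^2 = 0.040000
  p = 35/120 = 0.291667; p^2 = 0.291667^2 = 0.085070
  p = 45/120 = 0.375000; p^2 = 0.375000^2 = 0.140625
  p = 16/120 = 0.133333; p^2 = 0.133333^2 = 0.017778
sum(p^2) = 0.040000 + 0.085070 + 0.140625 + 0.017778 = 0.283473
D = 1 - 0.283473 = 0.716527 ≈ 0.7165

0.7165


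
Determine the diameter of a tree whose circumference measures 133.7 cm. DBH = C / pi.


DBH = C / pi = 133.7 / 3.141593 = 42.5580 ≈ 42.56 cm

42.56 cm


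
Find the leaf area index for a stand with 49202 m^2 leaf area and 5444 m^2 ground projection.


LAI = 49202 / 5444 = 9.0378 ≈ 9.04

9.04


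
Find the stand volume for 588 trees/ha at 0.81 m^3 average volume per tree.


V_stand = 588 * 0.81 = 476.28 ≈ 476.3 m^3/ha

476.3 m^3/ha


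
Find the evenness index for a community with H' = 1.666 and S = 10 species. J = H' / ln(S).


ln(10) = 2.30259
J = H' / ln(S) = 1.666 / 2.30259 = 0.723533 ≈ 0.7235

0.7235


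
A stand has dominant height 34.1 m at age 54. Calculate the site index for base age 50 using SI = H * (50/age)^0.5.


50/54 = 0.925926
(0.925926)^0.5 = 0.962250
SI = 34.1 * 0.962250 = 32.8127 ≈ 32.8 m

32.8 m


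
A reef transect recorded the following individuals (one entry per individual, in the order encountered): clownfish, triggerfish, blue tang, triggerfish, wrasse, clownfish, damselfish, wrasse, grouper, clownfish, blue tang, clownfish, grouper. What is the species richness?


Total individuals logged = 13
Distinct species (count of individuals): clownfish (4), triggerfish (2), blue tang (2), wrasse (2), damselfish (1), grouper (2)
Species richness = number of distinct species = 6

6


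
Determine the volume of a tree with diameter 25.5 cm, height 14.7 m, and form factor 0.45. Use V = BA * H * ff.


(D/200)^2 = (25.5/200)^2 = 0.1275^2 = 0.01625625
BA = 3.141593 * 0.01625625 = 0.0510705 m^2
V = 0.0510705 * 14.7 * 0.45 = 0.337831 ≈ 0.338 m^3

0.338 m^3


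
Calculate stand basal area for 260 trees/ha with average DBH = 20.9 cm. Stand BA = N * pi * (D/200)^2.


(D/200)^2 = (20.9/200)^2 = 0.1045^2 = 0.01092025
Individual BA = 3.141593 * 0.01092025 = 0.0343070 m^2
Stand BA = 260 * 0.0343070 = 8.91982 ≈ 8.92 m^2/ha

8.92 m^2/ha


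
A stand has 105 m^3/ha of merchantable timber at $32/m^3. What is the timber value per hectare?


Value = 105 * 32 = $3360/ha

$3360/ha


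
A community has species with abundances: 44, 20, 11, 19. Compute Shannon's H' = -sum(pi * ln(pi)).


Total N = 44 + 20 + 11 + 19 = 94
Per-species terms:
  p = 44/94 = 0.468085; ln(p) = -0.759105; p*ln(p) = 0.468085 * (-0.759105) = -0.355326
  p = 20/94 = 0.212766; ln(p) = -1.547562; p*ln(p) = 0.212766 * (-1.547562) = -0.329269
  p = 11/94 = 0.117021; ln(p) = -2.145402; p*ln(p) = 0.117021 * (-2.145402) = -0.251057
  p = 19/94 = 0.202128; ln(p) = -1.598854; p*ln(p) = 0.202128 * (-1.598854) = -0.323173
sum(p*ln(p)) = (-0.355326) + (-0.329269) + (-0.251057) + (-0.323173) = -1.258825
H' = -(-1.258825) = 1.258825 ≈ 1.2588

1.2588


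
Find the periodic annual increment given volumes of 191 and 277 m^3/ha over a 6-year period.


PAI = (V2 - V1) / period = (277 - 191) / 6 = 86 / 6 = 14.3333 ≈ 14.33 m^3/ha/yr

14.33 m^3/ha/yr


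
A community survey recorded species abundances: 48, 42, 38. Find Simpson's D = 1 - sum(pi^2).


Total N = 48 + 42 + 38 = 128
Per-species terms:
  p = 48/128 = 0.375000; p^2 = 0.375000^2 = 0.140625
  p = 42/128 = 0.328125; p^2 = 0.328125^2 = 0.107666
  p = 38/128 = 0.296875; p^2 = 0.296875^2 = 0.088135
sum(p^2) = 0.140625 + 0.107666 + 0.088135 = 0.336426
D = 1 - 0.336426 = 0.663574 ≈ 0.6636

0.6636


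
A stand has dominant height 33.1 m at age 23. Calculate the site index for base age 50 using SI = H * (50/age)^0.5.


50/23 = 2.17391
(2.17391)^0.5 = 1.47442
SI = 33.1 * 1.47442 = 48.8033 ≈ 48.8 m

48.8 m


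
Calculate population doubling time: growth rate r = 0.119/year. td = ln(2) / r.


td = ln(2) / 0.119 = 0.693147 / 0.119 = 5.82476 ≈ 5.8 years

5.8 years


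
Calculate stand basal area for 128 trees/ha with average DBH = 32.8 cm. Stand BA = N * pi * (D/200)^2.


(D/200)^2 = (32.8/200)^2 = 0.164^2 = 0.026896
Individual BA = 3.141593 * 0.026896 = 0.0844963 m^2
Stand BA = 128 * 0.0844963 = 10.8155 ≈ 10.82 m^2/ha

10.82 m^2/ha


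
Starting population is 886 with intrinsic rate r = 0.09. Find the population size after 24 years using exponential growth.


r*t = 0.09 * 24 = 2.16
exp(2.16) = 8.67114
N = 886 * 8.67114 = 7682.63 ≈ 7683

7683


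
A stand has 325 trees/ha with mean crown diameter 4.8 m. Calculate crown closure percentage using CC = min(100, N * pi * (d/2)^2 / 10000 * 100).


(d/2)^2 = (4.8/2)^2 = 2.4^2 = 5.76
Crown area = 3.141593 * 5.76 = 18.0956 m^2
N * area / 10000 * 100 = 325 * 18.0956 / 10000 * 100 = 58.8107
CC = min(100, 58.8107) = 58.8107 ≈ 58.8%

58.8%


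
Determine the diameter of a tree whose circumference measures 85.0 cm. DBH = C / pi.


DBH = C / pi = 85.0 / 3.141593 = 27.0563 ≈ 27.06 cm

27.06 cm


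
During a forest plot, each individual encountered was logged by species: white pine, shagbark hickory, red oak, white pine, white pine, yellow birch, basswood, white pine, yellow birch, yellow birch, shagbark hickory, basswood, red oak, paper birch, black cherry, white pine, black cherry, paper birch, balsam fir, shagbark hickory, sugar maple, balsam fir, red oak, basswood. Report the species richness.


Total individuals logged = 24
Distinct species (count of individuals): white pine (5), shagbark hickory (3), red oak (3), yellow birch (3), basswood (3), paper birch (2), black cherry (2), balsam fir (2), sugar maple (1)
Species richness = number of distinct species = 9

9


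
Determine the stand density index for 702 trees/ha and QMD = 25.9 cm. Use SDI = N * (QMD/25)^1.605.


QMD/25 = 25.9/25 = 1.036
(1.036)^1.605 = exp(1.605 * ln(1.036)) = exp(1.605 * 0.0353671) = exp(0.0567642) = 1.05841
SDI = 702 * 1.05841 = 743.004 ≈ 743

743


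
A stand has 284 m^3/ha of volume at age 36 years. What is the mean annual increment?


MAI = 284 / 36 = 7.8889 ≈ 7.89 m^3/ha/yr

7.89 m^3/ha/yr


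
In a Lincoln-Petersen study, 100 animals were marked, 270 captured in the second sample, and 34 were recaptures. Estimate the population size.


N = M * C / R = 100 * 270 / 34 = 27000 / 34 = 794.12 ≈ 794

794 individuals


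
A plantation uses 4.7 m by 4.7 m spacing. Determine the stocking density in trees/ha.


N = 10000 / 4.7^2 = 10000 / 22.09 = 452.694 ≈ 453 trees/ha

453 trees/ha


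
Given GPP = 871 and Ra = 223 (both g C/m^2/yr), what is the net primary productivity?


NPP = GPP - Ra = 871 - 223 = 648 g C/m^2/yr

648 g C/m^2/yr


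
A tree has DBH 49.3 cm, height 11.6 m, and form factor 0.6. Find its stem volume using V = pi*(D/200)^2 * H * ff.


(D/200)^2 = (49.3/200)^2 = 0.2465^2 = 0.06076225
BA = 3.141593 * 0.06076225 = 0.190890 m^2
V = 0.190890 * 11.6 * 0.6 = 1.32859 ≈ 1.329 m^3

1.329 m^3


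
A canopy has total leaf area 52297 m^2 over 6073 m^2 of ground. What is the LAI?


LAI = 52297 / 6073 = 8.6114 ≈ 8.61

8.61


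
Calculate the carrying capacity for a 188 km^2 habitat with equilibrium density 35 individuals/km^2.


K = 35 * 188 = 6580 individuals

6580 individuals


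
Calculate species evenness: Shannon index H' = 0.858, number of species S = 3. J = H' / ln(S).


ln(3) = 1.09861
J = H' / ln(S) = 0.858 / 1.09861 = 0.780987 ≈ 0.7810

0.7810


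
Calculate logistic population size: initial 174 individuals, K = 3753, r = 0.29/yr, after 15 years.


(K - N0)/N0 = (3753 - 174)/174 = 3579/174 = 20.5690
r*t = 0.29 * 15 = 4.35; exp(-4.35) = 0.0129068
20.5690 * 0.0129068 = 0.265480
1 + 0.265480 = 1.26548
N = 3753 / 1.26548 = 2965.67 ≈ 2966

2966


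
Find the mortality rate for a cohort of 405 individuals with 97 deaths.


Mortality rate = 97 / 405 = 0.239506 ≈ 0.2395

0.2395


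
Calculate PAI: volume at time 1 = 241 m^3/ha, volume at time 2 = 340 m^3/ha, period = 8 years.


PAI = (V2 - V1) / period = (340 - 241) / 8 = 99 / 8 = 12.3750 ≈ 12.38 m^3/ha/yr

12.38 m^3/ha/yr


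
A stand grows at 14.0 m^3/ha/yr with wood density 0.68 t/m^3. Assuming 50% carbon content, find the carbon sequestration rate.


C = 14.0 * 0.68 * 0.5 = 4.76 t C/ha/yr

4.76 t C/ha/yr


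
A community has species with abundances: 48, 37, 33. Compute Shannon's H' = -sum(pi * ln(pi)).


Total N = 48 + 37 + 33 = 118
Per-species terms:
  p = 48/118 = 0.406780; ln(p) = -0.899483; p*ln(p) = 0.406780 * (-0.899483) = -0.365892
  p = 37/118 = 0.313559; ln(p) = -1.159768; p*ln(p) = 0.313559 * (-1.159768) = -0.363656
  p = 33/118 = 0.279661; ln(p) = -1.274177; p*ln(p) = 0.279661 * (-1.274177) = -0.356338
sum(p*ln(p)) = (-0.365892) + (-0.363656) + (-0.356338) = -1.085886
H' = -(-1.085886) = 1.085886 ≈ 1.0859

1.0859


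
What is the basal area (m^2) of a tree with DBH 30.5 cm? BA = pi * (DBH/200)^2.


D/200 = 30.5/200 = 0.1525 m
(D/200)^2 = 0.1525^2 = 0.02325625
BA = 3.141593 * 0.02325625 = 0.0730617 ≈ 0.0731 m^2

0.0731 m^2


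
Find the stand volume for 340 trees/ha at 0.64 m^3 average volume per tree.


V_stand = 340 * 0.64 = 217.6 m^3/ha

217.6 m^3/ha


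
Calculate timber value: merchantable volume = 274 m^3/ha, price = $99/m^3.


Value = 274 * 99 = $27126/ha

$27126/ha


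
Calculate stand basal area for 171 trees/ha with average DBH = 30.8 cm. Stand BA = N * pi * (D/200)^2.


(D/200)^2 = (30.8/200)^2 = 0.154^2 = 0.023716
Individual BA = 3.141593 * 0.023716 = 0.0745060 m^2
Stand BA = 171 * 0.0745060 = 12.7405 ≈ 12.74 m^2/ha

12.74 m^2/ha


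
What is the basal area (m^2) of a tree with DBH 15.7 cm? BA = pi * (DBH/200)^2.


D/200 = 15.7/200 = 0.0785 m
(D/200)^2 = 0.0785^2 = 0.00616225
BA = 3.141593 * 0.00616225 = 0.0193593 ≈ 0.0194 m^2

0.0194 m^2


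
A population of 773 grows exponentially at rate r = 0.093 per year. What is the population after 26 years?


r*t = 0.093 * 26 = 2.418
exp(2.418) = 11.2234
N = 773 * 11.2234 = 8675.69 ≈ 8676

8676


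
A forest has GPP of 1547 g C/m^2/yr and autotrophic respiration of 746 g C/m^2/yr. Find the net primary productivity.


NPP = GPP - Ra = 1547 - 746 = 801 g C/m^2/yr

801 g C/m^2/yr


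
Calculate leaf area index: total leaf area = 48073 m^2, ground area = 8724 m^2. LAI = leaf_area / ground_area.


LAI = 48073 / 8724 = 5.5104 ≈ 5.51

5.51


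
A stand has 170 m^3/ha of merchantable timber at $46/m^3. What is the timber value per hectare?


Value = 170 * 46 = $7820/ha

$7820/ha


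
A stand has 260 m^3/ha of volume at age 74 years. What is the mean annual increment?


MAI = 260 / 74 = 3.5135 ≈ 3.51 m^3/ha/yr

3.51 m^3/ha/yr


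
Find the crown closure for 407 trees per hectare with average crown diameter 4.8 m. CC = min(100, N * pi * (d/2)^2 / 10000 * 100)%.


(d/2)^2 = (4.8/2)^2 = 2.4^2 = 5.76
Crown area = 3.141593 * 5.76 = 18.0956 m^2
N * area / 10000 * 100 = 407 * 18.0956 / 10000 * 100 = 73.6491
CC = min(100, 73.6491) = 73.6491 ≈ 73.6%

73.6%


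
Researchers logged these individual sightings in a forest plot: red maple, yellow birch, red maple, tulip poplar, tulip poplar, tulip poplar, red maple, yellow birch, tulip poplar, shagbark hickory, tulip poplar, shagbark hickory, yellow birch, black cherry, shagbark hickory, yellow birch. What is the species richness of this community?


Total individuals logged = 16
Distinct species (count of individuals): red maple (3), yellow birch (4), tulip poplar (5), shagbark hickory (3), black cherry (1)
Species richness = number of distinct species = 5

5


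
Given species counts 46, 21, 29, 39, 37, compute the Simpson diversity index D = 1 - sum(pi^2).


Total N = 46 + 21 + 29 + 39 + 37 = 172
Per-species terms:
  p = 46/172 = 0.267442; p^2 = 0.267442^2 = 0.071525
  p = 21/172 = 0.122093; p^2 = 0.122093^2 = 0.014907
  p = 29/172 = 0.168605; p^2 = 0.168605^2 = 0.028428
  p = 39/172 = 0.226744; p^2 = 0.226744^2 = 0.051413
  p = 37/172 = 0.215116; p^2 = 0.215116^2 = 0.046275
sum(p^2) = 0.071525 + 0.014907 + 0.028428 + 0.051413 + 0.046275 = 0.212548
D = 1 - 0.212548 = 0.787452 ≈ 0.7875

0.7875


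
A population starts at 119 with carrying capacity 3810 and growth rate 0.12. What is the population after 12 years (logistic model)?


(K - N0)/N0 = (3810 - 119)/119 = 3691/119 = 31.0168
r*t = 0.12 * 12 = 1.44; exp(-1.44) = 0.236928
31.0168 * 0.236928 = 7.34875
1 + 7.34875 = 8.34875
N = 3810 / 8.34875 = 456.356 ≈ 456

456


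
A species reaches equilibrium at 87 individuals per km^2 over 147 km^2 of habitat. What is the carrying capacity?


K = 87 * 147 = 12789 individuals

12789 individuals


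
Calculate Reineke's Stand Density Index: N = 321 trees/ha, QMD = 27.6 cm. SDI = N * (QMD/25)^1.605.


QMD/25 = 27.6/25 = 1.104
(1.104)^1.605 = exp(1.605 * ln(1.104)) = exp(1.605 * 0.0989399) = exp(0.158799) = 1.17210
SDI = 321 * 1.17210 = 376.244 ≈ 376

376


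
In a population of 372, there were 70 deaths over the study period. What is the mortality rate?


Mortality rate = 70 / 372 = 0.188172 ≈ 0.1882

0.1882


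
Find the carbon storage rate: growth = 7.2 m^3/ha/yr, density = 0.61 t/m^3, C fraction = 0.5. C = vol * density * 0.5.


C = 7.2 * 0.61 * 0.5 = 2.196 ≈ 2.20 t C/ha/yr

2.20 t C/ha/yr


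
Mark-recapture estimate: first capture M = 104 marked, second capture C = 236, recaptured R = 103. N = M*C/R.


N = M * C / R = 104 * 236 / 103 = 24544 / 103 = 238.29 ≈ 238

238 individuals


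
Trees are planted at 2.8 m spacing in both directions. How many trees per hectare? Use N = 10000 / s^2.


N = 10000 / 2.8^2 = 10000 / 7.84 = 1275.51 ≈ 1276 trees/ha

1276 trees/ha


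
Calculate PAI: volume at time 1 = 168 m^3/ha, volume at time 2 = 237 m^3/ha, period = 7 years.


PAI = (V2 - V1) / period = (237 - 168) / 7 = 69 / 7 = 9.8571 ≈ 9.86 m^3/ha/yr

9.86 m^3/ha/yr


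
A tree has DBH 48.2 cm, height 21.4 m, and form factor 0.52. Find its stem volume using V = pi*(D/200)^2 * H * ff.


(D/200)^2 = (48.2/200)^2 = 0.241^2 = 0.058081
BA = 3.141593 * 0.058081 = 0.182467 m^2
V = 0.182467 * 21.4 * 0.52 = 2.03049 ≈ 2.030 m^3

2.030 m^3


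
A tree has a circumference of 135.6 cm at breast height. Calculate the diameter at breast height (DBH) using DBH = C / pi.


DBH = C / pi = 135.6 / 3.141593 = 43.1628 ≈ 43.16 cm

43.16 cm


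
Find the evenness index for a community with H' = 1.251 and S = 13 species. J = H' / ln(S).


ln(13) = 2.56495
J = H' / ln(S) = 1.251 / 2.56495 = 0.487729 ≈ 0.4877

0.4877


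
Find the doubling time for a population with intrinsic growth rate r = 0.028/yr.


td = ln(2) / 0.028 = 0.693147 / 0.028 = 24.7553 ≈ 24.8 years

24.8 years


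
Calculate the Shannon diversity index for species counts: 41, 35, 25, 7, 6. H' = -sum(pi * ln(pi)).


Total N = 41 + 35 + 25 + 7 + 6 = 114
Per-species terms:
  p = 41/114 = 0.359649; ln(p) = -1.022627; p*ln(p) = 0.359649 * (-1.022627) = -0.367787
  p = 35/114 = 0.307018; ln(p) = -1.180849; p*ln(p) = 0.307018 * (-1.180849) = -0.362542
  p = 25/114 = 0.219298; ln(p) = -1.517324; p*ln(p) = 0.219298 * (-1.517324) = -0.332746
  p = 7/114 = 0.061404; ln(p) = -2.790280; p*ln(p) = 0.061404 * (-2.790280) = -0.171334
  p = 6/114 = 0.052632; ln(p) = -2.944431; p*ln(p) = 0.052632 * (-2.944431) = -0.154971
sum(p*ln(p)) = (-0.367787) + (-0.362542) + (-0.332746) + (-0.171334) + (-0.154971) = -1.389380
H' = -(-1.389380) = 1.389380 ≈ 1.3894

1.3894


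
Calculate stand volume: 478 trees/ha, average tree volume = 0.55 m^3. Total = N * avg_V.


V_stand = 478 * 0.55 = 262.9 m^3/ha

262.9 m^3/ha


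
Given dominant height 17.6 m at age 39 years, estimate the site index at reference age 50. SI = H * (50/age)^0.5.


50/39 = 1.28205
(1.28205)^0.5 = 1.13228
SI = 17.6 * 1.13228 = 19.9281 ≈ 19.9 m

19.9 m


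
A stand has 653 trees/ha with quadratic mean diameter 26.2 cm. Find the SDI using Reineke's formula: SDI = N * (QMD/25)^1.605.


QMD/25 = 26.2/25 = 1.048
(1.048)^1.605 = exp(1.605 * ln(1.048)) = exp(1.605 * 0.0468836) = exp(0.0752482) = 1.07815
SDI = 653 * 1.07815 = 704.032 ≈ 704

704


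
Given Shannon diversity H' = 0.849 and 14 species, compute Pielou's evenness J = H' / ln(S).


ln(14) = 2.63906
J = H' / ln(S) = 0.849 / 2.63906 = 0.321705 ≈ 0.3217

0.3217


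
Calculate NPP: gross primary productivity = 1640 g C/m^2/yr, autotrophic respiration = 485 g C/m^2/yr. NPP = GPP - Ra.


NPP = GPP - Ra = 1640 - 485 = 1155 g C/m^2/yr

1155 g C/m^2/yr


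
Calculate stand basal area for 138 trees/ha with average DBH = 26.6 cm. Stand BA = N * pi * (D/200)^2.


(D/200)^2 = (26.6/200)^2 = 0.133^2 = 0.017689
Individual BA = 3.141593 * 0.017689 = 0.0555716 m^2
Stand BA = 138 * 0.0555716 = 7.66888 ≈ 7.67 m^2/ha

7.67 m^2/ha


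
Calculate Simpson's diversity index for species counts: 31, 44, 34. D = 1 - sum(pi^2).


Total N = 31 + 44 + 34 = 109
Per-species terms:
  p = 31/109 = 0.284404; p^2 = 0.284404^2 = 0.080886
  p = 44/109 = 0.403670; p^2 = 0.403670^2 = 0.162949
  p = 34/109 = 0.311927; p^2 = 0.311927^2 = 0.097298
sum(p^2) = 0.080886 + 0.162949 + 0.097298 = 0.341133
D = 1 - 0.341133 = 0.658867 ≈ 0.6589

0.6589


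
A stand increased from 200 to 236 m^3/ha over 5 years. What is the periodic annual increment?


PAI = (V2 - V1) / period = (236 - 200) / 5 = 36 / 5 = 7.20 m^3/ha/yr

7.20 m^3/ha/yr


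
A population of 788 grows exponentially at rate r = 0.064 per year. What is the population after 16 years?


r*t = 0.064 * 16 = 1.024
exp(1.024) = 2.78431
N = 788 * 2.78431 = 2194.04 ≈ 2194

2194


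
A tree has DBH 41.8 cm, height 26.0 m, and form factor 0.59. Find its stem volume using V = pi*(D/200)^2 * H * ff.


(D/200)^2 = (41.8/200)^2 = 0.209^2 = 0.043681
BA = 3.141593 * 0.043681 = 0.137228 m^2
V = 0.137228 * 26.0 * 0.59 = 2.10508 ≈ 2.105 m^3

2.105 m^3


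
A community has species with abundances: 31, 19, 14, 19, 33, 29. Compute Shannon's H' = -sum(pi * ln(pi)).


Total N = 31 + 19 + 14 + 19 + 33 + 29 = 145
Per-species terms:
  p = 31/145 = 0.213793; ln(p) = -1.542747; p*ln(p) = 0.213793 * (-1.542747) = -0.329829
  p = 19/145 = 0.131034; ln(p) = -2.032298; p*ln(p) = 0.131034 * (-2.032298) = -0.266300
  p = 14/145 = 0.096552; ln(p) = -2.337674; p*ln(p) = 0.096552 * (-2.337674) = -0.225707
  p = 19/145 = 0.131034; ln(p) = -2.032298; p*ln(p) = 0.131034 * (-2.032298) = -0.266300
  p = 33/145 = 0.227586; ln(p) = -1.480227; p*ln(p) = 0.227586 * (-1.480227) = -0.336879
  p = 29/145 = 0.200000; ln(p) = -1.609438; p*ln(p) = 0.200000 * (-1.609438) = -0.321888
sum(p*ln(p)) = (-0.329829) + (-0.266300) + (-0.225707) + (-0.266300) + (-0.336879) + (-0.321888) = -1.746903
H' = -(-1.746903) = 1.746903 ≈ 1.7469

1.7469


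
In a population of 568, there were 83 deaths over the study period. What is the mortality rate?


Mortality rate = 83 / 568 = 0.146127 ≈ 0.1461

0.1461


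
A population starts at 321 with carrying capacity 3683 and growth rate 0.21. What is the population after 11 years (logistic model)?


(K - N0)/N0 = (3683 - 321)/321 = 3362/321 = 10.4735
r*t = 0.21 * 11 = 2.31; exp(-2.31) = 0.0992613
10.4735 * 0.0992613 = 1.03961
1 + 1.03961 = 2.03961
N = 3683 / 2.03961 = 1805.74 ≈ 1806

1806


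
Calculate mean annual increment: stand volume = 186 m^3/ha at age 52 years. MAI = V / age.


MAI = 186 / 52 = 3.5769 ≈ 3.58 m^3/ha/yr

3.58 m^3/ha/yr


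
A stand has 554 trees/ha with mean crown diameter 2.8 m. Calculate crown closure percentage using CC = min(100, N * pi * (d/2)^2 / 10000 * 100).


(d/2)^2 = (2.8/2)^2 = 1.4^2 = 1.96
Crown area = 3.141593 * 1.96 = 6.15752 m^2
N * area / 10000 * 100 = 554 * 6.15752 / 10000 * 100 = 34.1127
CC = min(100, 34.1127) = 34.1127 ≈ 34.1%

34.1%


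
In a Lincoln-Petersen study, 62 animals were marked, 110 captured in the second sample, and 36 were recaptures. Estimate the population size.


N = M * C / R = 62 * 110 / 36 = 6820 / 36 = 189.44 ≈ 189

189 individuals


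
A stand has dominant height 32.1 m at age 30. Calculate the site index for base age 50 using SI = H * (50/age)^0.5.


50/30 = 1.66667
(1.66667)^0.5 = 1.29100
SI = 32.1 * 1.29100 = 41.4411 ≈ 41.4 m

41.4 m


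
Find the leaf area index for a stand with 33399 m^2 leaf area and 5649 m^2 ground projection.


LAI = 33399 / 5649 = 5.9124 ≈ 5.91

5.91


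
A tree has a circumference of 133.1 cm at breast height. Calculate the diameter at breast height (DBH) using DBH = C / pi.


DBH = C / pi = 133.1 / 3.141593 = 42.3670 ≈ 42.37 cm

42.37 cm


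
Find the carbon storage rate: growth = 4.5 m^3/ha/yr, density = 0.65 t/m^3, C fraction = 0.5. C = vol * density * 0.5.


C = 4.5 * 0.65 * 0.5 = 1.4625 ≈ 1.46 t C/ha/yr

1.46 t C/ha/yr


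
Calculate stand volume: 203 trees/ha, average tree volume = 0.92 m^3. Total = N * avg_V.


V_stand = 203 * 0.92 = 186.76 ≈ 186.8 m^3/ha

186.8 m^3/ha


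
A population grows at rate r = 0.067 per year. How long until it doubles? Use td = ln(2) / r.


td = ln(2) / 0.067 = 0.693147 / 0.067 = 10.3455 ≈ 10.3 years

10.3 years


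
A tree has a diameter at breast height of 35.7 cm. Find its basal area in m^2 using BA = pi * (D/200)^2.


D/200 = 35.7/200 = 0.1785 m
(D/200)^2 = 0.1785^2 = 0.03186225
BA = 3.141593 * 0.03186225 = 0.100098 ≈ 0.1001 m^2

0.1001 m^2


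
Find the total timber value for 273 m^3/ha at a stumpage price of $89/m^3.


Value = 273 * 89 = $24297/ha

$24297/ha


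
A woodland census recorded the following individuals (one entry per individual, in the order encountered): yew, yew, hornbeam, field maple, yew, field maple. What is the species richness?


Total individuals logged = 6
Distinct species (count of individuals): yew (3), hornbeam (1), field maple (2)
Species richness = number of distinct species = 3

3


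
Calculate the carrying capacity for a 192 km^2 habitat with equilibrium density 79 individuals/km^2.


K = 79 * 192 = 15168 individuals

15168 individuals


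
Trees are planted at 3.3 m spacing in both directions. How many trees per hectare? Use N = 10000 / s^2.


N = 10000 / 3.3^2 = 10000 / 10.89 = 918.274 ≈ 918 trees/ha

918 trees/ha


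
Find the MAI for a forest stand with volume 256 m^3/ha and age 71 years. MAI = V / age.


MAI = 256 / 71 = 3.6056 ≈ 3.61 m^3/ha/yr

3.61 m^3/ha/yr


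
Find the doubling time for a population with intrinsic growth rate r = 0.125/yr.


td = ln(2) / 0.125 = 0.693147 / 0.125 = 5.54518 ≈ 5.5 years

5.5 years


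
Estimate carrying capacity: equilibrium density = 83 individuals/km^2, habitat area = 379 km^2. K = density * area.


K = 83 * 379 = 31457 individuals

31457 individuals


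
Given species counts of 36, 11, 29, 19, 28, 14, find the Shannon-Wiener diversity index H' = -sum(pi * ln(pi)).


Total N = 36 + 11 + 29 + 19 + 28 + 14 = 137
Per-species terms:
  p = 36/137 = 0.262774; ln(p) = -1.336461; p*ln(p) = 0.262774 * (-1.336461) = -0.351187
  p = 11/137 = 0.080292; ln(p) = -2.522085; p*ln(p) = 0.080292 * (-2.522085) = -0.202503
  p = 29/137 = 0.211679; ln(p) = -1.552684; p*ln(p) = 0.211679 * (-1.552684) = -0.328671
  p = 19/137 = 0.138686; ln(p) = -1.975543; p*ln(p) = 0.138686 * (-1.975543) = -0.273980
  p = 28/137 = 0.204380; ln(p) = -1.587774; p*ln(p) = 0.204380 * (-1.587774) = -0.324509
  p = 14/137 = 0.102190; ln(p) = -2.280921; p*ln(p) = 0.102190 * (-2.280921) = -0.233087
sum(p*ln(p)) = (-0.351187) + (-0.202503) + (-0.328671) + (-0.273980) + (-0.324509) + (-0.233087) = -1.713937
H' = -(-1.713937) = 1.713937 ≈ 1.7139

1.7139


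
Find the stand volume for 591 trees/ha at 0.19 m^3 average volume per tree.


V_stand = 591 * 0.19 = 112.29 ≈ 112.3 m^3/ha

112.3 m^3/ha


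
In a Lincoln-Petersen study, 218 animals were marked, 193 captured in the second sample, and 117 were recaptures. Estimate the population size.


N = M * C / R = 218 * 193 / 117 = 42074 / 117 = 359.61 ≈ 360

360 individuals


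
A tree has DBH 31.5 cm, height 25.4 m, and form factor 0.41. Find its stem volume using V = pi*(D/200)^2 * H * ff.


(D/200)^2 = (31.5/200)^2 = 0.1575^2 = 0.02480625
BA = 3.141593 * 0.02480625 = 0.0779311 m^2
V = 0.0779311 * 25.4 * 0.41 = 0.811574 ≈ 0.812 m^3

0.812 m^3


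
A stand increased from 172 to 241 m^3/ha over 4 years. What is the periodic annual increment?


PAI = (V2 - V1) / period = (241 - 172) / 4 = 69 / 4 = 17.25 m^3/ha/yr

17.25 m^3/ha/yr


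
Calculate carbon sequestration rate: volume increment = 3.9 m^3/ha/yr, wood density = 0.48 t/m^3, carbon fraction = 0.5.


C = 3.9 * 0.48 * 0.5 = 0.936 ≈ 0.94 t C/ha/yr

0.94 t C/ha/yr


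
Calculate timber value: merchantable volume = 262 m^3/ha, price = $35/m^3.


Value = 262 * 35 = $9170/ha

$9170/ha


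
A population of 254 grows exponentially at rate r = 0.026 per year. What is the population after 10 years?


r*t = 0.026 * 10 = 0.26
exp(0.26) = 1.29693
N = 254 * 1.29693 = 329.420 ≈ 329

329


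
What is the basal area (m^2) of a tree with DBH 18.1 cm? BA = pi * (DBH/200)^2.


D/200 = 18.1/200 = 0.0905 m
(D/200)^2 = 0.0905^2 = 0.00819025
BA = 3.141593 * 0.00819025 = 0.0257304 ≈ 0.0257 m^2

0.0257 m^2


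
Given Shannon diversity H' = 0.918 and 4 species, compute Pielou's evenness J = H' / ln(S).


ln(4) = 1.38629
J = H' / ln(S) = 0.918 / 1.38629 = 0.662199 ≈ 0.6622

0.6622


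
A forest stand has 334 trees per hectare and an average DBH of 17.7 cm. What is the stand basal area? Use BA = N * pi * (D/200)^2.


(D/200)^2 = (17.7/200)^2 = 0.0885^2 = 0.00783225
Individual BA = 3.141593 * 0.00783225 = 0.0246057 m^2
Stand BA = 334 * 0.0246057 = 8.21830 ≈ 8.22 m^2/ha

8.22 m^2/ha


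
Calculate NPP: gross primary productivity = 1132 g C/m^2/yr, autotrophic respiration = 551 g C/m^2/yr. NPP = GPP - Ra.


NPP = GPP - Ra = 1132 - 551 = 581 g C/m^2/yr

581 g C/m^2/yr


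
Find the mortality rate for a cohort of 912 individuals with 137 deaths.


Mortality rate = 137 / 912 = 0.150219 ≈ 0.1502

0.1502


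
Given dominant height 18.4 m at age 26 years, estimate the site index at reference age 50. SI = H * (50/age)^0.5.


50/26 = 1.92308
(1.92308)^0.5 = 1.38675
SI = 18.4 * 1.38675 = 25.5162 ≈ 25.5 m

25.5 m


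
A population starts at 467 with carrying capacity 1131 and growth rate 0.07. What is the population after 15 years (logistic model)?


(K - N0)/N0 = (1131 - 467)/467 = 664/467 = 1.42184
r*t = 0.07 * 15 = 1.05; exp(-1.05) = 0.349938
1.42184 * 0.349938 = 0.497556
1 + 0.497556 = 1.49756
N = 1131 / 1.49756 = 755.229 ≈ 755

755


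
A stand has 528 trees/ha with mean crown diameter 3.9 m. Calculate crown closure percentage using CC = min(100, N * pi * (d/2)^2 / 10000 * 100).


(d/2)^2 = (3.9/2)^2 = 1.95^2 = 3.8025
Crown area = 3.141593 * 3.8025 = 11.9459 m^2
N * area / 10000 * 100 = 528 * 11.9459 / 10000 * 100 = 63.0744
CC = min(100, 63.0744) = 63.0744 ≈ 63.1%

63.1%


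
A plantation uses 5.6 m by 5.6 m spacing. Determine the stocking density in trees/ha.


N = 10000 / 5.6^2 = 10000 / 31.36 = 318.878 ≈ 319 trees/ha

319 trees/ha


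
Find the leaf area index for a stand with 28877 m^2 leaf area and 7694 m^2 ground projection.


LAI = 28877 / 7694 = 3.7532 ≈ 3.75

3.75


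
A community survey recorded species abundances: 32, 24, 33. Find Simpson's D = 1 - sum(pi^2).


Total N = 32 + 24 + 33 = 89
Per-species terms:
  p = 32/89 = 0.359551; p^2 = 0.359551^2 = 0.129277
  p = 24/89 = 0.269663; p^2 = 0.269663^2 = 0.072718
  p = 33/89 = 0.370787; p^2 = 0.370787^2 = 0.137483
sum(p^2) = 0.129277 + 0.072718 + 0.137483 = 0.339478
D = 1 - 0.339478 = 0.660522 ≈ 0.6605

0.6605


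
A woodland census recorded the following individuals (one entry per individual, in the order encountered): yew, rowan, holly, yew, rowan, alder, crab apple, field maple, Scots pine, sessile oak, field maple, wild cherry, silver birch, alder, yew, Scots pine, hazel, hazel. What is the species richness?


Total individuals logged = 18
Distinct species (count of individuals): yew (3), rowan (2), holly (1), alder (2), crab apple (1), field maple (2), Scots pine (2), sessile oak (1), wild cherry (1), silver birch (1), hazel (2)
Species richness = number of distinct species = 11

11


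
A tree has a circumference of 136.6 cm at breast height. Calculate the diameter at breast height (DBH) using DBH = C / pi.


DBH = C / pi = 136.6 / 3.141593 = 43.4811 ≈ 43.48 cm

43.48 cm


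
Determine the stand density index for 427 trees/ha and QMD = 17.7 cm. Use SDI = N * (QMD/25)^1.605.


QMD/25 = 17.7/25 = 0.708
(0.708)^1.605 = exp(1.605 * ln(0.708)) = exp(1.605 * (-0.345311)) = exp(-0.554224) = 0.574518
SDI = 427 * 0.574518 = 245.319 ≈ 245

245


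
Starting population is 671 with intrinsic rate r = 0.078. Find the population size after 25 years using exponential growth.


r*t = 0.078 * 25 = 1.95
exp(1.95) = 7.02869
N = 671 * 7.02869 = 4716.25 ≈ 4716

4716


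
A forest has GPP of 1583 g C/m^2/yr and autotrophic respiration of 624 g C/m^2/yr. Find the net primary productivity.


NPP = GPP - Ra = 1583 - 624 = 959 g C/m^2/yr

959 g C/m^2/yr


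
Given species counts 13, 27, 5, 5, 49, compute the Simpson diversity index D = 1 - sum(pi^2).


Total N = 13 + 27 + 5 + 5 + 49 = 99
Per-species terms:
  p = 13/99 = 0.131313; p^2 = 0.131313^2 = 0.017243
  p = 27/99 = 0.272727; p^2 = 0.272727^2 = 0.074380
  p = 5/99 = 0.050505; p^2 = 0.050505^2 = 0.002551
  p = 5/99 = 0.050505; p^2 = 0.050505^2 = 0.002551
  p = 49/99 = 0.494949; p^2 = 0.494949^2 = 0.244975
sum(p^2) = 0.017243 + 0.074380 + 0.002551 + 0.002551 + 0.244975 = 0.341700
D = 1 - 0.341700 = 0.658300 ≈ 0.6583

0.6583


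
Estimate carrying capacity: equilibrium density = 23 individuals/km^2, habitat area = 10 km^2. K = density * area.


K = 23 * 10 = 230 individuals

230 individuals


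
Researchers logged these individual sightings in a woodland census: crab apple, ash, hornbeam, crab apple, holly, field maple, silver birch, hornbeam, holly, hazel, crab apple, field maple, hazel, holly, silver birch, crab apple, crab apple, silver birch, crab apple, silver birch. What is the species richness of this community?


Total individuals logged = 20
Distinct species (count of individuals): crab apple (6), ash (1), hornbeam (2), holly (3), field maple (2), silver birch (4), hazel (2)
Species richness = number of distinct species = 7

7


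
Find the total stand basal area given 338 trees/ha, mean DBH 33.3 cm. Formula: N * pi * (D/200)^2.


(D/200)^2 = (33.3/200)^2 = 0.1665^2 = 0.02772225
Individual BA = 3.141593 * 0.02772225 = 0.0870920 m^2
Stand BA = 338 * 0.0870920 = 29.4371 ≈ 29.44 m^2/ha

29.44 m^2/ha


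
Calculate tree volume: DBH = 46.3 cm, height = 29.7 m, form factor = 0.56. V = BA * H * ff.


(D/200)^2 = (46.3/200)^2 = 0.2315^2 = 0.05359225
BA = 3.141593 * 0.05359225 = 0.168365 m^2
V = 0.168365 * 29.7 * 0.56 = 2.80025 ≈ 2.800 m^3

2.800 m^3


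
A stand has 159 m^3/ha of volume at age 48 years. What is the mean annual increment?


MAI = 159 / 48 = 3.3125 ≈ 3.31 m^3/ha/yr

3.31 m^3/ha/yr


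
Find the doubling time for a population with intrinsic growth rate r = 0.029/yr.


td = ln(2) / 0.029 = 0.693147 / 0.029 = 23.9016 ≈ 23.9 years

23.9 years


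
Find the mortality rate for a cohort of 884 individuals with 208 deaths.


Mortality rate = 208 / 884 = 0.235294 ≈ 0.2353

0.2353


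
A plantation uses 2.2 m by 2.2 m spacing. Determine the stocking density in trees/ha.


N = 10000 / 2.2^2 = 10000 / 4.84 = 2066.12 ≈ 2066 trees/ha

2066 trees/ha


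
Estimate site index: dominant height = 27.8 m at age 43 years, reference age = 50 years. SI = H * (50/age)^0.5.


50/43 = 1.16279
(1.16279)^0.5 = 1.07833
SI = 27.8 * 1.07833 = 29.9776 ≈ 30.0 m

30.0 m


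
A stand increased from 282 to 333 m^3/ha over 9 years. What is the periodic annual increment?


PAI = (V2 - V1) / period = (333 - 282) / 9 = 51 / 9 = 5.6667 ≈ 5.67 m^3/ha/yr

5.67 m^3/ha/yr


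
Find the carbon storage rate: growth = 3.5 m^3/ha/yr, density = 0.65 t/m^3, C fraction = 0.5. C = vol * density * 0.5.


C = 3.5 * 0.65 * 0.5 = 1.1375 ≈ 1.14 t C/ha/yr

1.14 t C/ha/yr


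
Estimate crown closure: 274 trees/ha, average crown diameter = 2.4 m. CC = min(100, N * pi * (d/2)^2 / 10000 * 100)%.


(d/2)^2 = (2.4/2)^2 = 1.2^2 = 1.44
Crown area = 3.141593 * 1.44 = 4.52389 m^2
N * area / 10000 * 100 = 274 * 4.52389 / 10000 * 100 = 12.3955
CC = min(100, 12.3955) = 12.3955 ≈ 12.4%

12.4%


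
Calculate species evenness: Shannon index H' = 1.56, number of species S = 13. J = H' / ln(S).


ln(13) = 2.56495
J = H' / ln(S) = 1.56 / 2.56495 = 0.608199 ≈ 0.6082

0.6082


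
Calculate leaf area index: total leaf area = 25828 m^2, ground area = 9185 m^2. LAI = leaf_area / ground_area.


LAI = 25828 / 9185 = 2.8120 ≈ 2.81

2.81


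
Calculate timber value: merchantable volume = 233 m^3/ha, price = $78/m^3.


Value = 233 * 78 = $18174/ha

$18174/ha


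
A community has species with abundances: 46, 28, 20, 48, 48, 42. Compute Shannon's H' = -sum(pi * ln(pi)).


Total N = 46 + 28 + 20 + 48 + 48 + 42 = 232
Per-species terms:
  p = 46/232 = 0.198276; ln(p) = -1.618095; p*ln(p) = 0.198276 * (-1.618095) = -0.320829
  p = 28/232 = 0.120690; ln(p) = -2.114530; p*ln(p) = 0.120690 * (-2.114530) = -0.255203
  p = 20/232 = 0.086207; ln(p) = -2.451004; p*ln(p) = 0.086207 * (-2.451004) = -0.211294
  p = 48/232 = 0.206897; ln(p) = -1.575534; p*ln(p) = 0.206897 * (-1.575534) = -0.325973
  p = 48/232 = 0.206897; ln(p) = -1.575534; p*ln(p) = 0.206897 * (-1.575534) = -0.325973
  p = 42/232 = 0.181034; ln(p) = -1.709070; p*ln(p) = 0.181034 * (-1.709070) = -0.309400
sum(p*ln(p)) = (-0.320829) + (-0.255203) + (-0.211294) + (-0.325973) + (-0.325973) + (-0.309400) = -1.748672
H' = -(-1.748672) = 1.748672 ≈ 1.7487

1.7487


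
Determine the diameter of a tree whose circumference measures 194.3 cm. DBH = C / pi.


DBH = C / pi = 194.3 / 3.141593 = 61.8476 ≈ 61.85 cm

61.85 cm


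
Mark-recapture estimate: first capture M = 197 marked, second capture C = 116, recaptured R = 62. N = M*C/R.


N = M * C / R = 197 * 116 / 62 = 22852 / 62 = 368.58 ≈ 369

369 individuals


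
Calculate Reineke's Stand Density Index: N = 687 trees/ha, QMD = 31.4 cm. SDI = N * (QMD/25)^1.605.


QMD/25 = 31.4/25 = 1.256
(1.256)^1.605 = exp(1.605 * ln(1.256)) = exp(1.605 * 0.227932) = exp(0.365831) = 1.44171
SDI = 687 * 1.44171 = 990.455 ≈ 990

990


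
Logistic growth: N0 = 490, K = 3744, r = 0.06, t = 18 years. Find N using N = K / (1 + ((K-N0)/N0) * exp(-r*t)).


(K - N0)/N0 = (3744 - 490)/490 = 3254/490 = 6.64082
r*t = 0.06 * 18 = 1.08; exp(-1.08) = 0.339596
6.64082 * 0.339596 = 2.25520
1 + 2.25520 = 3.25520
N = 3744 / 3.25520 = 1150.16 ≈ 1150

1150


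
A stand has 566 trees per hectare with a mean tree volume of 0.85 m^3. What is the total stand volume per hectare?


V_stand = 566 * 0.85 = 481.1 m^3/ha

481.1 m^3/ha
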